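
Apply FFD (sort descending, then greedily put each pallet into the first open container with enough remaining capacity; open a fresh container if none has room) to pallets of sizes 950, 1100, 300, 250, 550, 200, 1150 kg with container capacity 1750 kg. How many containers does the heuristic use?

3

Sorted descending: 1150, 1100, 950, 550, 300, 250, 200.
  1150 → container 1 (new)  [load 1150/1750]
  1100 → container 2 (new)  [load 1100/1750]
  950 → container 3 (new)  [load 950/1750]
  550 → container 1  [load 1700/1750]
  300 → container 2  [load 1400/1750]
  250 → container 2  [load 1650/1750]
  200 → container 3  [load 1150/1750]
3 containers opened.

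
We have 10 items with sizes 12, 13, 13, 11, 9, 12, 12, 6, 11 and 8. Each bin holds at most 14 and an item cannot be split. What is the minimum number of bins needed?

Total = 13 + 13 + 12 + 12 + 12 + 11 + 11 + 9 + 8 + 6 = 107.
Lower bound: ⌈107/14⌉ = 8 bins.
Also, 9 items each exceed 7, and no two of those can share a bin, so at least 9 bins are needed.
A packing using 9 bins:
  bin 1: 13 = 13
  bin 2: 13 = 13
  bin 3: 12 = 12
  bin 4: 12 = 12
  bin 5: 12 = 12
  bin 6: 11 = 11
  bin 7: 11 = 11
  bin 8: 9 = 9
  bin 9: 8 + 6 = 14
This matches the lower bound, so 9 is optimal.

9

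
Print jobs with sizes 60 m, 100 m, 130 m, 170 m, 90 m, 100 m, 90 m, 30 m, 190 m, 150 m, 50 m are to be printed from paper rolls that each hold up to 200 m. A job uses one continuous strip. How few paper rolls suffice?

Total = 190 + 170 + 150 + 130 + 100 + 100 + 90 + 90 + 60 + 50 + 30 = 1160 m.
Lower bound: ⌈1160/200⌉ = 6 paper rolls.
A packing using 6 paper rolls:
  roll 1: 190 = 190
  roll 2: 170 + 30 = 200
  roll 3: 150 + 50 = 200
  roll 4: 130 + 60 = 190
  roll 5: 100 + 100 = 200
  roll 6: 90 + 90 = 180
This matches the lower bound, so 6 is optimal.

6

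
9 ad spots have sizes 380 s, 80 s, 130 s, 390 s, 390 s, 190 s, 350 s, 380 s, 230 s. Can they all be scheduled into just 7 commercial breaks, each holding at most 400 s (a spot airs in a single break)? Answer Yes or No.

Yes

A valid assignment using 7 commercial breaks:
  break 1: 390 = 390
  break 2: 390 = 390
  break 3: 380 = 380
  break 4: 380 = 380
  break 5: 350 = 350
  break 6: 230 + 130 = 360
  break 7: 190 + 80 = 270
Every load is within 400 s, so 7 commercial breaks suffice.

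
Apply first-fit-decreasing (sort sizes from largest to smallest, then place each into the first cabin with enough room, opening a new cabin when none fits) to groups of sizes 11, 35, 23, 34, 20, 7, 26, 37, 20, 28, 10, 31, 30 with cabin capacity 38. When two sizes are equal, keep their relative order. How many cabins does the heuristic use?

10

Sorted descending: 37, 35, 34, 31, 30, 28, 26, 23, 20, 20, 11, 10, 7.
  37 → cabin 1 (new)  [load 37/38]
  35 → cabin 2 (new)  [load 35/38]
  34 → cabin 3 (new)  [load 34/38]
  31 → cabin 4 (new)  [load 31/38]
  30 → cabin 5 (new)  [load 30/38]
  28 → cabin 6 (new)  [load 28/38]
  26 → cabin 7 (new)  [load 26/38]
  23 → cabin 8 (new)  [load 23/38]
  20 → cabin 9 (new)  [load 20/38]
  20 → cabin 10 (new)  [load 20/38]
  11 → cabin 7  [load 37/38]
  10 → cabin 6  [load 38/38]
  7 → cabin 4  [load 38/38]
10 cabins opened.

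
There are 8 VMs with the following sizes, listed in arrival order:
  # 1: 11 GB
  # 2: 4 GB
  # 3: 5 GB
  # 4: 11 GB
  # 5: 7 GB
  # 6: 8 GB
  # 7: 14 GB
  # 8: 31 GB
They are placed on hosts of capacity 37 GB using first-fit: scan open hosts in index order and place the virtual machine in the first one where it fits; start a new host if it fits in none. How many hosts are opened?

3

  11 → host 1 (new)  [load 11/37]
  4 → host 1  [load 15/37]
  5 → host 1  [load 20/37]
  11 → host 1  [load 31/37]
  7 → host 2 (new)  [load 7/37]
  8 → host 2  [load 15/37]
  14 → host 2  [load 29/37]
  31 → host 3 (new)  [load 31/37]
3 hosts opened.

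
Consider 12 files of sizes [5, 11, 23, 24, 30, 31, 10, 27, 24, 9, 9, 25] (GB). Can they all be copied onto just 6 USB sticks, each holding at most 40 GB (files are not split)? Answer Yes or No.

No

Total = 228 GB; ⌈228/40⌉ = 6.
7 files each exceed half the capacity and cannot share a USB stick, forcing at least 7 USB sticks.
At least 7 USB sticks are required, but only 6 are allowed.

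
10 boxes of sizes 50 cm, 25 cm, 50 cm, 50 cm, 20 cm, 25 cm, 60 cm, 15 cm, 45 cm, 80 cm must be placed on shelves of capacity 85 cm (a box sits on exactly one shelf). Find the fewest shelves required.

6

Total = 80 + 60 + 50 + 50 + 50 + 45 + 25 + 25 + 20 + 15 = 420 cm.
Lower bound: ⌈420/85⌉ = 5 shelves.
Also, 6 boxes each exceed 85/2 cm, and no two of those can share a shelf, so at least 6 shelves are needed.
A packing using 6 shelves:
  shelf 1: 80 = 80
  shelf 2: 60 + 25 = 85
  shelf 3: 50 + 25 = 75
  shelf 4: 50 + 20 + 15 = 85
  shelf 5: 50 = 50
  shelf 6: 45 = 45
This matches the lower bound, so 6 is optimal.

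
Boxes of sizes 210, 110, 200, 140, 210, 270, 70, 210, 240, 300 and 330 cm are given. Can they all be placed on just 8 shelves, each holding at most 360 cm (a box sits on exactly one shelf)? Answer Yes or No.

A valid assignment using 8 shelves:
  shelf 1: 330 = 330
  shelf 2: 300 = 300
  shelf 3: 270 + 70 = 340
  shelf 4: 240 + 110 = 350
  shelf 5: 210 + 140 = 350
  shelf 6: 210 = 210
  shelf 7: 210 = 210
  shelf 8: 200 = 200
Every load is within 360 cm, so 8 shelves suffice.

Yes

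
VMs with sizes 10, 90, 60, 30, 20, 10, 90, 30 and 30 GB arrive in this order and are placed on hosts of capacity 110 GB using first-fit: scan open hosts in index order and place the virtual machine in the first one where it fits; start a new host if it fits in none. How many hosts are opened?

  10 → host 1 (new)  [load 10/110]
  90 → host 1  [load 100/110]
  60 → host 2 (new)  [load 60/110]
  30 → host 2  [load 90/110]
  20 → host 2  [load 110/110]
  10 → host 1  [load 110/110]
  90 → host 3 (new)  [load 90/110]
  30 → host 4 (new)  [load 30/110]
  30 → host 4  [load 60/110]
4 hosts opened.

4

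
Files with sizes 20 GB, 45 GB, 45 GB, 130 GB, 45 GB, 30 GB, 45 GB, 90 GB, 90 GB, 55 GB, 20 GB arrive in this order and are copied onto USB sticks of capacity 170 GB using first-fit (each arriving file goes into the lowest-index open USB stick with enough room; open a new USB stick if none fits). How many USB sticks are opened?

  20 → USB stick 1 (new)  [load 20/170]
  45 → USB stick 1  [load 65/170]
  45 → USB stick 1  [load 110/170]
  130 → USB stick 2 (new)  [load 130/170]
  45 → USB stick 1  [load 155/170]
  30 → USB stick 2  [load 160/170]
  45 → USB stick 3 (new)  [load 45/170]
  90 → USB stick 3  [load 135/170]
  90 → USB stick 4 (new)  [load 90/170]
  55 → USB stick 4  [load 145/170]
  20 → USB stick 3  [load 155/170]
4 USB sticks opened.

4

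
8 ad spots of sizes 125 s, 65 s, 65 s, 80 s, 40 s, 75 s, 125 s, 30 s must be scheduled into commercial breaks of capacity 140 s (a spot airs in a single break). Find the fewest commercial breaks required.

Total = 125 + 125 + 80 + 75 + 65 + 65 + 40 + 30 = 605 s.
Lower bound: ⌈605/140⌉ = 5 commercial breaks.
A packing using 5 commercial breaks:
  break 1: 125 = 125
  break 2: 125 = 125
  break 3: 80 + 40 = 120
  break 4: 75 + 65 = 140
  break 5: 65 + 30 = 95
This matches the lower bound, so 5 is optimal.

5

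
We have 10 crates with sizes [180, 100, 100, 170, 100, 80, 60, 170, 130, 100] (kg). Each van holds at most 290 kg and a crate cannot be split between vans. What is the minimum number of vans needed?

Total = 180 + 170 + 170 + 130 + 100 + 100 + 100 + 100 + 80 + 60 = 1190 kg.
Lower bound: ⌈1190/290⌉ = 5 vans.
A packing using 5 vans:
  van 1: 180 + 100 = 280
  van 2: 170 + 100 = 270
  van 3: 170 + 100 = 270
  van 4: 130 + 100 + 60 = 290
  van 5: 80 = 80
This matches the lower bound, so 5 is optimal.

5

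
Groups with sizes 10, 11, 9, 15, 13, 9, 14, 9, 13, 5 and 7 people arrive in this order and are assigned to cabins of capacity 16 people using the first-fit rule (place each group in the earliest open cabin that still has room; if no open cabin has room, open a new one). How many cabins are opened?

9

  10 → cabin 1 (new)  [load 10/16]
  11 → cabin 2 (new)  [load 11/16]
  9 → cabin 3 (new)  [load 9/16]
  15 → cabin 4 (new)  [load 15/16]
  13 → cabin 5 (new)  [load 13/16]
  9 → cabin 6 (new)  [load 9/16]
  14 → cabin 7 (new)  [load 14/16]
  9 → cabin 8 (new)  [load 9/16]
  13 → cabin 9 (new)  [load 13/16]
  5 → cabin 1  [load 15/16]
  7 → cabin 3  [load 16/16]
9 cabins opened.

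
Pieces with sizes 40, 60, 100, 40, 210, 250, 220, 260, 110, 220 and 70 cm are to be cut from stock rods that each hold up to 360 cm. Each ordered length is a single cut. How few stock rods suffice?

5

Total = 260 + 250 + 220 + 220 + 210 + 110 + 100 + 70 + 60 + 40 + 40 = 1580 cm.
Lower bound: ⌈1580/360⌉ = 5 stock rods.
A packing using 5 stock rods:
  stock rod 1: 260 + 100 = 360
  stock rod 2: 250 + 110 = 360
  stock rod 3: 220 + 70 + 60 = 350
  stock rod 4: 220 + 40 + 40 = 300
  stock rod 5: 210 = 210
This matches the lower bound, so 5 is optimal.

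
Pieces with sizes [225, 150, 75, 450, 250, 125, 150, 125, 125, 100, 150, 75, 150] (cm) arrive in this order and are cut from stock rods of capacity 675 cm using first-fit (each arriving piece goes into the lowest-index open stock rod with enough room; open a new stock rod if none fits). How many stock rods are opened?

4

  225 → stock rod 1 (new)  [load 225/675]
  150 → stock rod 1  [load 375/675]
  75 → stock rod 1  [load 450/675]
  450 → stock rod 2 (new)  [load 450/675]
  250 → stock rod 3 (new)  [load 250/675]
  125 → stock rod 1  [load 575/675]
  150 → stock rod 2  [load 600/675]
  125 → stock rod 3  [load 375/675]
  125 → stock rod 3  [load 500/675]
  100 → stock rod 1  [load 675/675]
  150 → stock rod 3  [load 650/675]
  75 → stock rod 2  [load 675/675]
  150 → stock rod 4 (new)  [load 150/675]
4 stock rods opened.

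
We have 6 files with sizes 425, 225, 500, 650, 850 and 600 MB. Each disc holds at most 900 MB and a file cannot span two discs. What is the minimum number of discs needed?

5

Total = 850 + 650 + 600 + 500 + 425 + 225 = 3250 MB.
Lower bound: ⌈3250/900⌉ = 4 discs.
A packing using 5 discs:
  disc 1: 850 = 850
  disc 2: 650 + 225 = 875
  disc 3: 600 = 600
  disc 4: 500 = 500
  disc 5: 425 = 425
No arrangement into 4 discs stays within capacity, so 5 is optimal.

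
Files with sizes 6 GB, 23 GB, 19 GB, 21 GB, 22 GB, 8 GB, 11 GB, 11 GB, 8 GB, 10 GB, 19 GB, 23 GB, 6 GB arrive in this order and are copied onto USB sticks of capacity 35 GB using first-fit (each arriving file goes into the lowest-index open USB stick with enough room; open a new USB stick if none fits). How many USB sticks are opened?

6

  6 → USB stick 1 (new)  [load 6/35]
  23 → USB stick 1  [load 29/35]
  19 → USB stick 2 (new)  [load 19/35]
  21 → USB stick 3 (new)  [load 21/35]
  22 → USB stick 4 (new)  [load 22/35]
  8 → USB stick 2  [load 27/35]
  11 → USB stick 3  [load 32/35]
  11 → USB stick 4  [load 33/35]
  8 → USB stick 2  [load 35/35]
  10 → USB stick 5 (new)  [load 10/35]
  19 → USB stick 5  [load 29/35]
  23 → USB stick 6 (new)  [load 23/35]
  6 → USB stick 1  [load 35/35]
6 USB sticks opened.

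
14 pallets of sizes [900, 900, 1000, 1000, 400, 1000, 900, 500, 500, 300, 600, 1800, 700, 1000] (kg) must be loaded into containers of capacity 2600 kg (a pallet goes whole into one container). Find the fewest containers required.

Total = 1800 + 1000 + 1000 + 1000 + 1000 + 900 + 900 + 900 + 700 + 600 + 500 + 500 + 400 + 300 = 11500 kg.
Lower bound: ⌈11500/2600⌉ = 5 containers.
A packing using 5 containers:
  container 1: 1800 + 700 = 2500
  container 2: 1000 + 1000 + 600 = 2600
  container 3: 1000 + 1000 + 500 = 2500
  container 4: 900 + 900 + 500 + 300 = 2600
  container 5: 900 + 400 = 1300
This matches the lower bound, so 5 is optimal.

5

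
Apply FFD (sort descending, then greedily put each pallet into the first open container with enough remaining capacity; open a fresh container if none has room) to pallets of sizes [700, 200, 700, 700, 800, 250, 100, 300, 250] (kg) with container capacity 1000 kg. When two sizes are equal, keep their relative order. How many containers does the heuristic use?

5

Sorted descending: 800, 700, 700, 700, 300, 250, 250, 200, 100.
  800 → container 1 (new)  [load 800/1000]
  700 → container 2 (new)  [load 700/1000]
  700 → container 3 (new)  [load 700/1000]
  700 → container 4 (new)  [load 700/1000]
  300 → container 2  [load 1000/1000]
  250 → container 3  [load 950/1000]
  250 → container 4  [load 950/1000]
  200 → container 1  [load 1000/1000]
  100 → container 5 (new)  [load 100/1000]
5 containers opened.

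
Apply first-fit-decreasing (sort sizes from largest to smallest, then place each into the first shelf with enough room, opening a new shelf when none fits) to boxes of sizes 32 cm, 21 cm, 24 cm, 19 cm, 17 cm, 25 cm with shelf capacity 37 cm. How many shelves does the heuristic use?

5

Sorted descending: 32, 25, 24, 21, 19, 17.
  32 → shelf 1 (new)  [load 32/37]
  25 → shelf 2 (new)  [load 25/37]
  24 → shelf 3 (new)  [load 24/37]
  21 → shelf 4 (new)  [load 21/37]
  19 → shelf 5 (new)  [load 19/37]
  17 → shelf 5  [load 36/37]
5 shelves opened.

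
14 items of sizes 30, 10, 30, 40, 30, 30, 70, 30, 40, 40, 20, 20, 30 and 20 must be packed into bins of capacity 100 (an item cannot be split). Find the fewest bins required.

5

Total = 70 + 40 + 40 + 40 + 30 + 30 + 30 + 30 + 30 + 30 + 20 + 20 + 20 + 10 = 440.
Lower bound: ⌈440/100⌉ = 5 bins.
A packing using 5 bins:
  bin 1: 70 + 30 = 100
  bin 2: 40 + 40 + 20 = 100
  bin 3: 40 + 30 + 30 = 100
  bin 4: 30 + 30 + 30 + 10 = 100
  bin 5: 20 + 20 = 40
This matches the lower bound, so 5 is optimal.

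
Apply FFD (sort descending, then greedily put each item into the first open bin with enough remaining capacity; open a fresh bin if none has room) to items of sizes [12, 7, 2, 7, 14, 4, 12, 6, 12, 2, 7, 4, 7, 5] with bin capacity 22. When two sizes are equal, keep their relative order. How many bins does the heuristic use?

5

Sorted descending: 14, 12, 12, 12, 7, 7, 7, 7, 6, 5, 4, 4, 2, 2.
  14 → bin 1 (new)  [load 14/22]
  12 → bin 2 (new)  [load 12/22]
  12 → bin 3 (new)  [load 12/22]
  12 → bin 4 (new)  [load 12/22]
  7 → bin 1  [load 21/22]
  7 → bin 2  [load 19/22]
  7 → bin 3  [load 19/22]
  7 → bin 4  [load 19/22]
  6 → bin 5 (new)  [load 6/22]
  5 → bin 5  [load 11/22]
  4 → bin 5  [load 15/22]
  4 → bin 5  [load 19/22]
  2 → bin 2  [load 21/22]
  2 → bin 3  [load 21/22]
5 bins opened.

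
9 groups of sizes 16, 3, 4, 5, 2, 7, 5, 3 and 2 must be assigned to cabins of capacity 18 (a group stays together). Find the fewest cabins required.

Total = 16 + 7 + 5 + 5 + 4 + 3 + 3 + 2 + 2 = 47.
Lower bound: ⌈47/18⌉ = 3 cabins.
A packing using 3 cabins:
  cabin 1: 16 + 2 = 18
  cabin 2: 7 + 5 + 5 = 17
  cabin 3: 4 + 3 + 3 + 2 = 12
This matches the lower bound, so 3 is optimal.

3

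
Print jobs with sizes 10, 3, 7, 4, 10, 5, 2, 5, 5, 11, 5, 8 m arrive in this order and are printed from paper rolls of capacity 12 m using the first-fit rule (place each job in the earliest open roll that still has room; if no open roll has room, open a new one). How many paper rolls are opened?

  10 → roll 1 (new)  [load 10/12]
  3 → roll 2 (new)  [load 3/12]
  7 → roll 2  [load 10/12]
  4 → roll 3 (new)  [load 4/12]
  10 → roll 4 (new)  [load 10/12]
  5 → roll 3  [load 9/12]
  2 → roll 1  [load 12/12]
  5 → roll 5 (new)  [load 5/12]
  5 → roll 5  [load 10/12]
  11 → roll 6 (new)  [load 11/12]
  5 → roll 7 (new)  [load 5/12]
  8 → roll 8 (new)  [load 8/12]
8 paper rolls opened.

8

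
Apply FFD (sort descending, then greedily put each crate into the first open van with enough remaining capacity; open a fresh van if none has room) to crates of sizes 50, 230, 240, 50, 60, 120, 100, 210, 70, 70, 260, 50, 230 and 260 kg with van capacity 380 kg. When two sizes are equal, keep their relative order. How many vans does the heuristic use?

6

Sorted descending: 260, 260, 240, 230, 230, 210, 120, 100, 70, 70, 60, 50, 50, 50.
  260 → van 1 (new)  [load 260/380]
  260 → van 2 (new)  [load 260/380]
  240 → van 3 (new)  [load 240/380]
  230 → van 4 (new)  [load 230/380]
  230 → van 5 (new)  [load 230/380]
  210 → van 6 (new)  [load 210/380]
  120 → van 1  [load 380/380]
  100 → van 2  [load 360/380]
  70 → van 3  [load 310/380]
  70 → van 3  [load 380/380]
  60 → van 4  [load 290/380]
  50 → van 4  [load 340/380]
  50 → van 5  [load 280/380]
  50 → van 5  [load 330/380]
6 vans opened.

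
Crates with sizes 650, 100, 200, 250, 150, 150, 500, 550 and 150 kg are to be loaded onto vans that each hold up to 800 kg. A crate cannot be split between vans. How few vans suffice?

Total = 650 + 550 + 500 + 250 + 200 + 150 + 150 + 150 + 100 = 2700 kg.
Lower bound: ⌈2700/800⌉ = 4 vans.
A packing using 4 vans:
  van 1: 650 + 150 = 800
  van 2: 550 + 250 = 800
  van 3: 500 + 200 + 100 = 800
  van 4: 150 + 150 = 300
This matches the lower bound, so 4 is optimal.

4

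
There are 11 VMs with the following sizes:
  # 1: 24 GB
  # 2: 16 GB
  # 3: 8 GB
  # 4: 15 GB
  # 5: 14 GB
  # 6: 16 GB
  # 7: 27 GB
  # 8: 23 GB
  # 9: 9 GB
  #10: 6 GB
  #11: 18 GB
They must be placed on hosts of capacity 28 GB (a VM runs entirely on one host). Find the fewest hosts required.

Total = 27 + 24 + 23 + 18 + 16 + 16 + 15 + 14 + 9 + 8 + 6 = 176 GB.
Lower bound: ⌈176/28⌉ = 7 hosts.
A packing using 8 hosts:
  host 1: 27 = 27
  host 2: 24 = 24
  host 3: 23 = 23
  host 4: 18 + 9 = 27
  host 5: 16 + 8 = 24
  host 6: 16 + 6 = 22
  host 7: 15 = 15
  host 8: 14 = 14
No arrangement into 7 hosts stays within capacity, so 8 is optimal.

8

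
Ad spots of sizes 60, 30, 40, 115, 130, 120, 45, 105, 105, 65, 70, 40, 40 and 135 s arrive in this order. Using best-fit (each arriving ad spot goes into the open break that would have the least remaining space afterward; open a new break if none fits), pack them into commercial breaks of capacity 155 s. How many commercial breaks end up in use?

8

  60 → break 1 (new)  [load 60/155]
  30 → break 1  [load 90/155]
  40 → break 1  [load 130/155]
  115 → break 2 (new)  [load 115/155]
  130 → break 3 (new)  [load 130/155]
  120 → break 4 (new)  [load 120/155]
  45 → break 5 (new)  [load 45/155]
  105 → break 5  [load 150/155]
  105 → break 6 (new)  [load 105/155]
  65 → break 7 (new)  [load 65/155]
  70 → break 7  [load 135/155]
  40 → break 2  [load 155/155]
  40 → break 6  [load 145/155]
  135 → break 8 (new)  [load 135/155]
8 commercial breaks opened.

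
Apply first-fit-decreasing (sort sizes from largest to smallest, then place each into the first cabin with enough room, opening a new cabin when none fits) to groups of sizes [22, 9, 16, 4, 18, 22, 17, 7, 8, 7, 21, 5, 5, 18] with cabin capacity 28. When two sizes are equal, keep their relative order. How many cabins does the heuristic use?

7

Sorted descending: 22, 22, 21, 18, 18, 17, 16, 9, 8, 7, 7, 5, 5, 4.
  22 → cabin 1 (new)  [load 22/28]
  22 → cabin 2 (new)  [load 22/28]
  21 → cabin 3 (new)  [load 21/28]
  18 → cabin 4 (new)  [load 18/28]
  18 → cabin 5 (new)  [load 18/28]
  17 → cabin 6 (new)  [load 17/28]
  16 → cabin 7 (new)  [load 16/28]
  9 → cabin 4  [load 27/28]
  8 → cabin 5  [load 26/28]
  7 → cabin 3  [load 28/28]
  7 → cabin 6  [load 24/28]
  5 → cabin 1  [load 27/28]
  5 → cabin 2  [load 27/28]
  4 → cabin 6  [load 28/28]
7 cabins opened.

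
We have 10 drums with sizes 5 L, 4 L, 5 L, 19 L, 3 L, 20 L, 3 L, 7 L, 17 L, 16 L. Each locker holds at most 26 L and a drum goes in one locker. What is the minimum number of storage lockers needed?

Total = 20 + 19 + 17 + 16 + 7 + 5 + 5 + 4 + 3 + 3 = 99 L.
Lower bound: ⌈99/26⌉ = 4 storage lockers.
A packing using 4 storage lockers:
  locker 1: 20 + 5 = 25
  locker 2: 19 + 7 = 26
  locker 3: 17 + 5 + 4 = 26
  locker 4: 16 + 3 + 3 = 22
This matches the lower bound, so 4 is optimal.

4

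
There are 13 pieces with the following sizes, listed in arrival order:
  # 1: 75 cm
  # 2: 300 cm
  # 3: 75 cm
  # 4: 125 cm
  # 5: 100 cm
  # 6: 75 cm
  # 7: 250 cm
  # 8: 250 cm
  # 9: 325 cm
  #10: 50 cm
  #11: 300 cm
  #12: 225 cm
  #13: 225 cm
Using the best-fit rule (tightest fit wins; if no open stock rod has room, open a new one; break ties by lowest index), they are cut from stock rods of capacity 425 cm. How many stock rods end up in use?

  75 → stock rod 1 (new)  [load 75/425]
  300 → stock rod 1  [load 375/425]
  75 → stock rod 2 (new)  [load 75/425]
  125 → stock rod 2  [load 200/425]
  100 → stock rod 2  [load 300/425]
  75 → stock rod 2  [load 375/425]
  250 → stock rod 3 (new)  [load 250/425]
  250 → stock rod 4 (new)  [load 250/425]
  325 → stock rod 5 (new)  [load 325/425]
  50 → stock rod 1  [load 425/425]
  300 → stock rod 6 (new)  [load 300/425]
  225 → stock rod 7 (new)  [load 225/425]
  225 → stock rod 8 (new)  [load 225/425]
8 stock rods opened.

8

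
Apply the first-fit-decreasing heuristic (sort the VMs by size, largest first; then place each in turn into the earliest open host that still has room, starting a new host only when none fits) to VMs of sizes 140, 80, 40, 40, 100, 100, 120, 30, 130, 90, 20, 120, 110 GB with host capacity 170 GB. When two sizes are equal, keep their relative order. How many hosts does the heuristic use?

Sorted descending: 140, 130, 120, 120, 110, 100, 100, 90, 80, 40, 40, 30, 20.
  140 → host 1 (new)  [load 140/170]
  130 → host 2 (new)  [load 130/170]
  120 → host 3 (new)  [load 120/170]
  120 → host 4 (new)  [load 120/170]
  110 → host 5 (new)  [load 110/170]
  100 → host 6 (new)  [load 100/170]
  100 → host 7 (new)  [load 100/170]
  90 → host 8 (new)  [load 90/170]
  80 → host 8  [load 170/170]
  40 → host 2  [load 170/170]
  40 → host 3  [load 160/170]
  30 → host 1  [load 170/170]
  20 → host 4  [load 140/170]
8 hosts opened.

8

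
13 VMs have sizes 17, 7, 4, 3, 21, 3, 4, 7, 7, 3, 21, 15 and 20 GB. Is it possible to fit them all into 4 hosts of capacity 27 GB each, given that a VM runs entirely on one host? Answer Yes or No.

Total = 132 GB; ⌈132/27⌉ = 5.
At least 5 hosts are required, but only 4 are allowed.

No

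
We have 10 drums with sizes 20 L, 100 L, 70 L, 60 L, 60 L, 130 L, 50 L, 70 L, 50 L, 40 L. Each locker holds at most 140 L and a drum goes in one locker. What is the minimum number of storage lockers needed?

5

Total = 130 + 100 + 70 + 70 + 60 + 60 + 50 + 50 + 40 + 20 = 650 L.
Lower bound: ⌈650/140⌉ = 5 storage lockers.
A packing using 5 storage lockers:
  locker 1: 130 = 130
  locker 2: 100 + 40 = 140
  locker 3: 70 + 70 = 140
  locker 4: 60 + 60 + 20 = 140
  locker 5: 50 + 50 = 100
This matches the lower bound, so 5 is optimal.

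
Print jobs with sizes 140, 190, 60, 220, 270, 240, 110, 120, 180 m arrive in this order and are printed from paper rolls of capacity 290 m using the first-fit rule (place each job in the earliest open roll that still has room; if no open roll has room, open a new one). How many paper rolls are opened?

  140 → roll 1 (new)  [load 140/290]
  190 → roll 2 (new)  [load 190/290]
  60 → roll 1  [load 200/290]
  220 → roll 3 (new)  [load 220/290]
  270 → roll 4 (new)  [load 270/290]
  240 → roll 5 (new)  [load 240/290]
  110 → roll 6 (new)  [load 110/290]
  120 → roll 6  [load 230/290]
  180 → roll 7 (new)  [load 180/290]
7 paper rolls opened.

7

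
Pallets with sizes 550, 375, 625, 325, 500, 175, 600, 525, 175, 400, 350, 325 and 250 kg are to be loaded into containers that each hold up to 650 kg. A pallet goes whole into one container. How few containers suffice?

Total = 625 + 600 + 550 + 525 + 500 + 400 + 375 + 350 + 325 + 325 + 250 + 175 + 175 = 5175 kg.
Lower bound: ⌈5175/650⌉ = 8 containers.
A packing using 9 containers:
  container 1: 625 = 625
  container 2: 600 = 600
  container 3: 550 = 550
  container 4: 525 = 525
  container 5: 500 = 500
  container 6: 400 + 250 = 650
  container 7: 375 + 175 = 550
  container 8: 350 + 175 = 525
  container 9: 325 + 325 = 650
No arrangement into 8 containers stays within capacity, so 9 is optimal.

9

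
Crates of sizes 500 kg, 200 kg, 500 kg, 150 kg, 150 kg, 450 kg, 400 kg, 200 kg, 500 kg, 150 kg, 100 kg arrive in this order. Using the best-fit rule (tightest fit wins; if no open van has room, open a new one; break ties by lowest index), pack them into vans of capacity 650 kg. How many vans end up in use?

  500 → van 1 (new)  [load 500/650]
  200 → van 2 (new)  [load 200/650]
  500 → van 3 (new)  [load 500/650]
  150 → van 1  [load 650/650]
  150 → van 3  [load 650/650]
  450 → van 2  [load 650/650]
  400 → van 4 (new)  [load 400/650]
  200 → van 4  [load 600/650]
  500 → van 5 (new)  [load 500/650]
  150 → van 5  [load 650/650]
  100 → van 6 (new)  [load 100/650]
6 vans opened.

6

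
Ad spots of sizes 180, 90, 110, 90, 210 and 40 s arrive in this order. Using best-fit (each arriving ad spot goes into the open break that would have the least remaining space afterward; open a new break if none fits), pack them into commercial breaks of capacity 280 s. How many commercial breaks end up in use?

3

  180 → break 1 (new)  [load 180/280]
  90 → break 1  [load 270/280]
  110 → break 2 (new)  [load 110/280]
  90 → break 2  [load 200/280]
  210 → break 3 (new)  [load 210/280]
  40 → break 3  [load 250/280]
3 commercial breaks opened.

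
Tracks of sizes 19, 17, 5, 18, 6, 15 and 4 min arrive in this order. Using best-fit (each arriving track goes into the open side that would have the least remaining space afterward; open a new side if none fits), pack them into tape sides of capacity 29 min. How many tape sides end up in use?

  19 → side 1 (new)  [load 19/29]
  17 → side 2 (new)  [load 17/29]
  5 → side 1  [load 24/29]
  18 → side 3 (new)  [load 18/29]
  6 → side 3  [load 24/29]
  15 → side 4 (new)  [load 15/29]
  4 → side 1  [load 28/29]
4 tape sides opened.

4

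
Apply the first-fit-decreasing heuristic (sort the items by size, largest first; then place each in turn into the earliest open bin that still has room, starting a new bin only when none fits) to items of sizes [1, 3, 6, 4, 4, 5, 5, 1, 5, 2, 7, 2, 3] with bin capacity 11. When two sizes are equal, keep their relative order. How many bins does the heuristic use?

Sorted descending: 7, 6, 5, 5, 5, 4, 4, 3, 3, 2, 2, 1, 1.
  7 → bin 1 (new)  [load 7/11]
  6 → bin 2 (new)  [load 6/11]
  5 → bin 2  [load 11/11]
  5 → bin 3 (new)  [load 5/11]
  5 → bin 3  [load 10/11]
  4 → bin 1  [load 11/11]
  4 → bin 4 (new)  [load 4/11]
  3 → bin 4  [load 7/11]
  3 → bin 4  [load 10/11]
  2 → bin 5 (new)  [load 2/11]
  2 → bin 5  [load 4/11]
  1 → bin 3  [load 11/11]
  1 → bin 4  [load 11/11]
5 bins opened.

5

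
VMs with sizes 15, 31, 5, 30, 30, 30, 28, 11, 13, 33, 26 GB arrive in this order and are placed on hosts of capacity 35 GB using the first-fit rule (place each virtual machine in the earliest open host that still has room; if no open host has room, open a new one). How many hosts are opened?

  15 → host 1 (new)  [load 15/35]
  31 → host 2 (new)  [load 31/35]
  5 → host 1  [load 20/35]
  30 → host 3 (new)  [load 30/35]
  30 → host 4 (new)  [load 30/35]
  30 → host 5 (new)  [load 30/35]
  28 → host 6 (new)  [load 28/35]
  11 → host 1  [load 31/35]
  13 → host 7 (new)  [load 13/35]
  33 → host 8 (new)  [load 33/35]
  26 → host 9 (new)  [load 26/35]
9 hosts opened.

9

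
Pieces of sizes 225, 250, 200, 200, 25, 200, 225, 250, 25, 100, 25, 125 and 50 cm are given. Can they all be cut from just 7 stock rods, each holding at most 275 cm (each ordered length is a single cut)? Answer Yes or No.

Total = 1900 cm; ⌈1900/275⌉ = 7.
The bound of 7 does not rule out 7, but exhaustive search shows no assignment into 7 stock rods of capacity 275 cm exists — the minimum is 8.

No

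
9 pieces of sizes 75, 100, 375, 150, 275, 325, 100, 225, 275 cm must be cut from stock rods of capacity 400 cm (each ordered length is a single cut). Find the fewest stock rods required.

Total = 375 + 325 + 275 + 275 + 225 + 150 + 100 + 100 + 75 = 1900 cm.
Lower bound: ⌈1900/400⌉ = 5 stock rods.
A packing using 5 stock rods:
  stock rod 1: 375 = 375
  stock rod 2: 325 + 75 = 400
  stock rod 3: 275 + 100 = 375
  stock rod 4: 275 + 100 = 375
  stock rod 5: 225 + 150 = 375
This matches the lower bound, so 5 is optimal.

5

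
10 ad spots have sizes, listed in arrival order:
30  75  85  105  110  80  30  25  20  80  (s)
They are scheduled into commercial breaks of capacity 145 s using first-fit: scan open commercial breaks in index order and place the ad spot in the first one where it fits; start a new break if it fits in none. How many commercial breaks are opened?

  30 → break 1 (new)  [load 30/145]
  75 → break 1  [load 105/145]
  85 → break 2 (new)  [load 85/145]
  105 → break 3 (new)  [load 105/145]
  110 → break 4 (new)  [load 110/145]
  80 → break 5 (new)  [load 80/145]
  30 → break 1  [load 135/145]
  25 → break 2  [load 110/145]
  20 → break 2  [load 130/145]
  80 → break 6 (new)  [load 80/145]
6 commercial breaks opened.

6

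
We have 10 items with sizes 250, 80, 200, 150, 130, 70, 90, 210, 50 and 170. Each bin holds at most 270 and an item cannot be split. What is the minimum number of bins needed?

6

Total = 250 + 210 + 200 + 170 + 150 + 130 + 90 + 80 + 70 + 50 = 1400.
Lower bound: ⌈1400/270⌉ = 6 bins.
A packing using 6 bins:
  bin 1: 250 = 250
  bin 2: 210 + 50 = 260
  bin 3: 200 + 70 = 270
  bin 4: 170 + 90 = 260
  bin 5: 150 + 80 = 230
  bin 6: 130 = 130
This matches the lower bound, so 6 is optimal.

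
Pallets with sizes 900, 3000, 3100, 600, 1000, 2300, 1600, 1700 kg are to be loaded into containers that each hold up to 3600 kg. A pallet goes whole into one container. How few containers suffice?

5

Total = 3100 + 3000 + 2300 + 1700 + 1600 + 1000 + 900 + 600 = 14200 kg.
Lower bound: ⌈14200/3600⌉ = 4 containers.
A packing using 5 containers:
  container 1: 3100 = 3100
  container 2: 3000 + 600 = 3600
  container 3: 2300 + 1000 = 3300
  container 4: 1700 + 1600 = 3300
  container 5: 900 = 900
No arrangement into 4 containers stays within capacity, so 5 is optimal.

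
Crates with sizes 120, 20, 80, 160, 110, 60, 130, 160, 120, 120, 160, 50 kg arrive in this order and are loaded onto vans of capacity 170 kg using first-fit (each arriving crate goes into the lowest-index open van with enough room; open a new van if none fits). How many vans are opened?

9

  120 → van 1 (new)  [load 120/170]
  20 → van 1  [load 140/170]
  80 → van 2 (new)  [load 80/170]
  160 → van 3 (new)  [load 160/170]
  110 → van 4 (new)  [load 110/170]
  60 → van 2  [load 140/170]
  130 → van 5 (new)  [load 130/170]
  160 → van 6 (new)  [load 160/170]
  120 → van 7 (new)  [load 120/170]
  120 → van 8 (new)  [load 120/170]
  160 → van 9 (new)  [load 160/170]
  50 → van 4  [load 160/170]
9 vans opened.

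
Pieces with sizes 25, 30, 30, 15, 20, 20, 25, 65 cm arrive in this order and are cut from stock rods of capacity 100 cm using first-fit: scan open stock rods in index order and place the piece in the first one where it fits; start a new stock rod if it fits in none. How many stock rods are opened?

  25 → stock rod 1 (new)  [load 25/100]
  30 → stock rod 1  [load 55/100]
  30 → stock rod 1  [load 85/100]
  15 → stock rod 1  [load 100/100]
  20 → stock rod 2 (new)  [load 20/100]
  20 → stock rod 2  [load 40/100]
  25 → stock rod 2  [load 65/100]
  65 → stock rod 3 (new)  [load 65/100]
3 stock rods opened.

3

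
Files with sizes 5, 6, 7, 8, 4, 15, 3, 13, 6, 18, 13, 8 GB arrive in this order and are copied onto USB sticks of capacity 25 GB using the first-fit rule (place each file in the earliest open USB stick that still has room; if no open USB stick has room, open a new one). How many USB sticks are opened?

5

  5 → USB stick 1 (new)  [load 5/25]
  6 → USB stick 1  [load 11/25]
  7 → USB stick 1  [load 18/25]
  8 → USB stick 2 (new)  [load 8/25]
  4 → USB stick 1  [load 22/25]
  15 → USB stick 2  [load 23/25]
  3 → USB stick 1  [load 25/25]
  13 → USB stick 3 (new)  [load 13/25]
  6 → USB stick 3  [load 19/25]
  18 → USB stick 4 (new)  [load 18/25]
  13 → USB stick 5 (new)  [load 13/25]
  8 → USB stick 5  [load 21/25]
5 USB sticks opened.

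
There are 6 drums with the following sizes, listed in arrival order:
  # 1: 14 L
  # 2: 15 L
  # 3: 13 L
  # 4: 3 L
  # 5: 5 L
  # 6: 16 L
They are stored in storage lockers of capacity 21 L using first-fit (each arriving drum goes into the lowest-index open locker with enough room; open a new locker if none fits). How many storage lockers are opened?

4

  14 → locker 1 (new)  [load 14/21]
  15 → locker 2 (new)  [load 15/21]
  13 → locker 3 (new)  [load 13/21]
  3 → locker 1  [load 17/21]
  5 → locker 2  [load 20/21]
  16 → locker 4 (new)  [load 16/21]
4 storage lockers opened.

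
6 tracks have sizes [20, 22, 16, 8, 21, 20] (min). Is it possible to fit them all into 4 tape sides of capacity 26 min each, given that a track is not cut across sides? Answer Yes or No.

No

Total = 107 min; ⌈107/26⌉ = 5.
At least 5 tape sides are required, but only 4 are allowed.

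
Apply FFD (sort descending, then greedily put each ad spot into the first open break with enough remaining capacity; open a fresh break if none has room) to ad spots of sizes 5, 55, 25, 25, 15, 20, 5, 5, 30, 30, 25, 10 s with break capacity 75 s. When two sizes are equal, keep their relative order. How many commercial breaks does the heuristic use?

Sorted descending: 55, 30, 30, 25, 25, 25, 20, 15, 10, 5, 5, 5.
  55 → break 1 (new)  [load 55/75]
  30 → break 2 (new)  [load 30/75]
  30 → break 2  [load 60/75]
  25 → break 3 (new)  [load 25/75]
  25 → break 3  [load 50/75]
  25 → break 3  [load 75/75]
  20 → break 1  [load 75/75]
  15 → break 2  [load 75/75]
  10 → break 4 (new)  [load 10/75]
  5 → break 4  [load 15/75]
  5 → break 4  [load 20/75]
  5 → break 4  [load 25/75]
4 commercial breaks opened.

4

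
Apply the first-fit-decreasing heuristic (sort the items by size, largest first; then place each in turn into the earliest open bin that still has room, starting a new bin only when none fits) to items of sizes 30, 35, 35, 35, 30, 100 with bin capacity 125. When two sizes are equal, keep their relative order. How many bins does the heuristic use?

Sorted descending: 100, 35, 35, 35, 30, 30.
  100 → bin 1 (new)  [load 100/125]
  35 → bin 2 (new)  [load 35/125]
  35 → bin 2  [load 70/125]
  35 → bin 2  [load 105/125]
  30 → bin 3 (new)  [load 30/125]
  30 → bin 3  [load 60/125]
3 bins opened.

3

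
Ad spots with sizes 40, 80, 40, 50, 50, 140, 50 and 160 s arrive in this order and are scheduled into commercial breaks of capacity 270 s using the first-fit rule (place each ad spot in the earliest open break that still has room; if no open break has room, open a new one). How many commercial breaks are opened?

3

  40 → break 1 (new)  [load 40/270]
  80 → break 1  [load 120/270]
  40 → break 1  [load 160/270]
  50 → break 1  [load 210/270]
  50 → break 1  [load 260/270]
  140 → break 2 (new)  [load 140/270]
  50 → break 2  [load 190/270]
  160 → break 3 (new)  [load 160/270]
3 commercial breaks opened.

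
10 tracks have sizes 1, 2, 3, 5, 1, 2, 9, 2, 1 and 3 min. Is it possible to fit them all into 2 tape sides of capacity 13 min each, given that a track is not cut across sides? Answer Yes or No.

Total = 29 min; ⌈29/13⌉ = 3.
At least 3 tape sides are required, but only 2 are allowed.

No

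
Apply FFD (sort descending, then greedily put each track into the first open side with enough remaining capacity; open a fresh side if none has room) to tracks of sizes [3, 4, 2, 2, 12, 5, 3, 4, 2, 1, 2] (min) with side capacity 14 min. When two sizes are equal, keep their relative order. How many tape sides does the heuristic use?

Sorted descending: 12, 5, 4, 4, 3, 3, 2, 2, 2, 2, 1.
  12 → side 1 (new)  [load 12/14]
  5 → side 2 (new)  [load 5/14]
  4 → side 2  [load 9/14]
  4 → side 2  [load 13/14]
  3 → side 3 (new)  [load 3/14]
  3 → side 3  [load 6/14]
  2 → side 1  [load 14/14]
  2 → side 3  [load 8/14]
  2 → side 3  [load 10/14]
  2 → side 3  [load 12/14]
  1 → side 2  [load 14/14]
3 tape sides opened.

3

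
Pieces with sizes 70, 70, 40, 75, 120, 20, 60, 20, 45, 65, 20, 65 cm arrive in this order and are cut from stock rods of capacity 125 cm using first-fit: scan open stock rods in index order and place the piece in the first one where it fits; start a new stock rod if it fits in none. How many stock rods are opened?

  70 → stock rod 1 (new)  [load 70/125]
  70 → stock rod 2 (new)  [load 70/125]
  40 → stock rod 1  [load 110/125]
  75 → stock rod 3 (new)  [load 75/125]
  120 → stock rod 4 (new)  [load 120/125]
  20 → stock rod 2  [load 90/125]
  60 → stock rod 5 (new)  [load 60/125]
  20 → stock rod 2  [load 110/125]
  45 → stock rod 3  [load 120/125]
  65 → stock rod 5  [load 125/125]
  20 → stock rod 6 (new)  [load 20/125]
  65 → stock rod 6  [load 85/125]
6 stock rods opened.

6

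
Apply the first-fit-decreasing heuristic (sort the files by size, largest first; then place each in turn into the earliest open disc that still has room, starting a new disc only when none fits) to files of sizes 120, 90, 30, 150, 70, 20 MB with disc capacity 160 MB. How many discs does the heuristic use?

Sorted descending: 150, 120, 90, 70, 30, 20.
  150 → disc 1 (new)  [load 150/160]
  120 → disc 2 (new)  [load 120/160]
  90 → disc 3 (new)  [load 90/160]
  70 → disc 3  [load 160/160]
  30 → disc 2  [load 150/160]
  20 → disc 4 (new)  [load 20/160]
4 discs opened.

4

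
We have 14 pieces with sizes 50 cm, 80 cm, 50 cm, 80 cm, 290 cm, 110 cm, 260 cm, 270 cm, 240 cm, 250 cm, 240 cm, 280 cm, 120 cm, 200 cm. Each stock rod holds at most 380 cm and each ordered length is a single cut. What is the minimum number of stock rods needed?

Total = 290 + 280 + 270 + 260 + 250 + 240 + 240 + 200 + 120 + 110 + 80 + 80 + 50 + 50 = 2520 cm.
Lower bound: ⌈2520/380⌉ = 7 stock rods.
Also, 8 pieces each exceed 190 cm, and no two of those can share a stock rod, so at least 8 stock rods are needed.
A packing using 8 stock rods:
  stock rod 1: 290 + 80 = 370
  stock rod 2: 280 + 80 = 360
  stock rod 3: 270 + 110 = 380
  stock rod 4: 260 + 120 = 380
  stock rod 5: 250 + 50 + 50 = 350
  stock rod 6: 240 = 240
  stock rod 7: 240 = 240
  stock rod 8: 200 = 200
This matches the lower bound, so 8 is optimal.

8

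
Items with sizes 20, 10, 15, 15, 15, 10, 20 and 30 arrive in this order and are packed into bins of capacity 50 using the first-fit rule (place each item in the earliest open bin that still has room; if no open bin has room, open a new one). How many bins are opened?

  20 → bin 1 (new)  [load 20/50]
  10 → bin 1  [load 30/50]
  15 → bin 1  [load 45/50]
  15 → bin 2 (new)  [load 15/50]
  15 → bin 2  [load 30/50]
  10 → bin 2  [load 40/50]
  20 → bin 3 (new)  [load 20/50]
  30 → bin 3  [load 50/50]
3 bins opened.

3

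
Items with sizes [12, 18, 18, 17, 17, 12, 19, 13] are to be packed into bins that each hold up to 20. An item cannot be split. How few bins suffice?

8

Total = 19 + 18 + 18 + 17 + 17 + 13 + 12 + 12 = 126.
Lower bound: ⌈126/20⌉ = 7 bins.
Also, 8 items each exceed 10, and no two of those can share a bin, so at least 8 bins are needed.
A packing using 8 bins:
  bin 1: 19 = 19
  bin 2: 18 = 18
  bin 3: 18 = 18
  bin 4: 17 = 17
  bin 5: 17 = 17
  bin 6: 13 = 13
  bin 7: 12 = 12
  bin 8: 12 = 12
This matches the lower bound, so 8 is optimal.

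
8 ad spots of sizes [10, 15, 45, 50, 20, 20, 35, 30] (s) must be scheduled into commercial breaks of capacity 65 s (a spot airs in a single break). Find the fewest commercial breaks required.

Total = 50 + 45 + 35 + 30 + 20 + 20 + 15 + 10 = 225 s.
Lower bound: ⌈225/65⌉ = 4 commercial breaks.
A packing using 4 commercial breaks:
  break 1: 50 + 15 = 65
  break 2: 45 + 20 = 65
  break 3: 35 + 30 = 65
  break 4: 20 + 10 = 30
This matches the lower bound, so 4 is optimal.

4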